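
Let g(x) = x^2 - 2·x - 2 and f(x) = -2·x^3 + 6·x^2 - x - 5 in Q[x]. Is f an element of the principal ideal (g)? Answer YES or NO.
NO

In Q[x] the ideal (g) consists of all multiples of g, so f ∈ (g) iff g | f, i.e. iff the remainder of f on division by g is 0. Divide f by g (g is monic, so eliminate the leading term of the running remainder at each step):
  leading term -2·x^3: subtract (-2·x)·g(x) = -2·x^3 + 4·x^2 + 4·x, leaving 2·x^2 - 5·x - 5
  leading term 2·x^2: subtract (2)·g(x) = 2·x^2 - 4·x - 4, leaving -x - 1
The remainder r(x) = -x - 1 ≠ 0 (and deg r < deg g), so g ∤ f, i.e. f ∉ (g).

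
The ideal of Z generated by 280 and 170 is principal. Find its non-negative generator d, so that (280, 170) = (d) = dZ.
(280, 170) = (10); d = 10

In the PID Z, (a, b) is generated by gcd(a, b). Compute gcd(280, 170) with the extended Euclidean algorithm, tracking rows (r, s, t) with s·280 + t·170 = r:
  row A: (280, 1, 0)   [1·280 + 0·170 = 280]
  row B: (170, 0, 1)   [0·280 + 1·170 = 170]
  280 = 1·170 + 110   → row C = row A − 1·row B = (110, 1, −1)   [check: 1·280 − 1·170 = 110]
  170 = 1·110 + 60   → row D = row B − 1·row C = (60, −1, 2)   [check: −1·280 + 2·170 = 60]
  110 = 1·60 + 50   → row E = row C − 1·row D = (50, 2, −3)   [check: 2·280 − 3·170 = 50]
  60 = 1·50 + 10   → row F = row D − 1·row E = (10, −3, 5)   [check: −3·280 + 5·170 = 10]
  50 = 5·10 + 0   → remainder 0, stop. gcd = 10 (last nonzero row F).
So gcd(280, 170) = 10, with Bézout identity −3·280 + 5·170 = 10. Containment (⊇): the Bézout identity exhibits 10 as an element of (280, 170), giving (10) ⊆ (280, 170). Containment (⊆): since 10 | 280 and 10 | 170 (280 = 10·28, 170 = 10·17), every Z-linear combination of 280 and 170 is divisible by 10, so (280, 170) ⊆ (10). Therefore (280, 170) = (10), d = 10.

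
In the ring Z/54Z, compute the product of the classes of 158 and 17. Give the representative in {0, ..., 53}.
Reduce the factors first: 158 ≡ 50 (mod 54), so 158 · 17 ≡ 50 · 17 (mod 54). 50 · 17 = 850. Dividing by 54: 850 = 15·54 + 40. So (158 · 17) mod 54 = 40.

Final answer: 40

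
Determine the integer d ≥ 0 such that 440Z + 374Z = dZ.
(440, 374) = (22); d = 22

In the PID Z, (a, b) is generated by gcd(a, b). Compute gcd(440, 374) with the extended Euclidean algorithm, tracking rows (r, s, t) with s·440 + t·374 = r:
  row A: (440, 1, 0)   [1·440 + 0·374 = 440]
  row B: (374, 0, 1)   [0·440 + 1·374 = 374]
  440 = 1·374 + 66   → row C = row A − 1·row B = (66, 1, −1)   [check: 1·440 − 1·374 = 66]
  374 = 5·66 + 44   → row D = row B − 5·row C = (44, −5, 6)   [check: −5·440 + 6·374 = 44]
  66 = 1·44 + 22   → row E = row C − 1·row D = (22, 6, −7)   [check: 6·440 − 7·374 = 22]
  44 = 2·22 + 0   → remainder 0, stop. gcd = 22 (last nonzero row E).
So gcd(440, 374) = 22, with Bézout identity 6·440 − 7·374 = 22. Containment (⊇): the Bézout identity exhibits 22 as an element of (440, 374), giving (22) ⊆ (440, 374). Containment (⊆): since 22 | 440 and 22 | 374 (440 = 22·20, 374 = 22·17), every Z-linear combination of 440 and 374 is divisible by 22, so (440, 374) ⊆ (22). Therefore (440, 374) = (22), d = 22.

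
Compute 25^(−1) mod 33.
Apply the extended Euclidean algorithm to (33, 25), tracking rows (r, s, t) with s·33 + t·25 = r. Each division r_prev = q·r_cur + r_new produces the new row as (previous row) − q·(current row):
  row A: (33, 1, 0)   [1·33 + 0·25 = 33]
  row B: (25, 0, 1)   [0·33 + 1·25 = 25]
  33 = 1·25 + 8   → row C = row A − 1·row B = (8, 1, −1)   [check: 1·33 − 1·25 = 8]
  25 = 3·8 + 1   → row D = row B − 3·row C = (1, −3, 4)   [check: −3·33 + 4·25 = 1]
  8 = 8·1 + 0   → remainder 0, stop. gcd = 1 (last nonzero row D).
The gcd is 1, so 25 is invertible mod 33. The last nonzero row gives −3·33 + 4·25 = 1, so t = 4. So 25^(−1) ≡ 4 (mod 33). Verify: 25 · 4 = 100 ≡ 1 (mod 33). ✓

Final answer: 25^(−1) ≡ 4 (mod 33)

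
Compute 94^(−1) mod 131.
94^(−1) ≡ 46 (mod 131)

Apply the extended Euclidean algorithm to (131, 94), tracking rows (r, s, t) with s·131 + t·94 = r. Each division r_prev = q·r_cur + r_new produces the new row as (previous row) − q·(current row):
  row A: (131, 1, 0)   [1·131 + 0·94 = 131]
  row B: (94, 0, 1)   [0·131 + 1·94 = 94]
  131 = 1·94 + 37   → row C = row A − 1·row B = (37, 1, −1)   [check: 1·131 − 1·94 = 37]
  94 = 2·37 + 20   → row D = row B − 2·row C = (20, −2, 3)   [check: −2·131 + 3·94 = 20]
  37 = 1·20 + 17   → row E = row C − 1·row D = (17, 3, −4)   [check: 3·131 − 4·94 = 17]
  20 = 1·17 + 3   → row F = row D − 1·row E = (3, −5, 7)   [check: −5·131 + 7·94 = 3]
  17 = 5·3 + 2   → row G = row E − 5·row F = (2, 28, −39)   [check: 28·131 − 39·94 = 2]
  3 = 1·2 + 1   → row H = row F − 1·row G = (1, −33, 46)   [check: −33·131 + 46·94 = 1]
  2 = 2·1 + 0   → remainder 0, stop. gcd = 1 (last nonzero row H).
The gcd is 1, so 94 is invertible mod 131. The last nonzero row gives −33·131 + 46·94 = 1, so t = 46. So 94^(−1) ≡ 46 (mod 131). Verify: 94 · 46 = 4324 ≡ 1 (mod 131). ✓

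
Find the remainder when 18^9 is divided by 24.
Use repeated squaring. Binary(9) = 1001. Walk through the bits of the exponent 9 left-to-right: at each bit after the leading one, square the running value, then multiply by 18 if the bit is 1 (always reducing mod 24):
  bit 1 = 1 (leading): start with 18.
  bit 2 = 0: square 18^2 = 324 ≡ 12 (mod 24).
  bit 3 = 0: square 12^2 = 144 ≡ 0 (mod 24).
  bit 4 = 1: square 0^2 = 0; bit is 1, so multiply 0·18 = 0 (mod 24).
Final value: 18^9 ≡ 0 (mod 24).

Final answer: 0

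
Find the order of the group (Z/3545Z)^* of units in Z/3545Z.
(Z/3545Z)^* consists of the classes a with gcd(a, 3545) = 1, so its order is φ(3545). φ is multiplicative, with φ(p^e) = p^e − p^(e−1). Factorise 3545 = 5 · 709. Then
  φ(3545) = (5 − 1) · (709 − 1) = 4 · 708 = 2832.
Thus |(Z/3545Z)^*| = 2832.

Final answer: |(Z/3545Z)^*| = 2832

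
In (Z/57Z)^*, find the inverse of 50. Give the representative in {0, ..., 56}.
50^(−1) ≡ 8 (mod 57)

Apply the extended Euclidean algorithm to (57, 50), tracking rows (r, s, t) with s·57 + t·50 = r. Each division r_prev = q·r_cur + r_new produces the new row as (previous row) − q·(current row):
  row A: (57, 1, 0)   [1·57 + 0·50 = 57]
  row B: (50, 0, 1)   [0·57 + 1·50 = 50]
  57 = 1·50 + 7   → row C = row A − 1·row B = (7, 1, −1)   [check: 1·57 − 1·50 = 7]
  50 = 7·7 + 1   → row D = row B − 7·row C = (1, −7, 8)   [check: −7·57 + 8·50 = 1]
  7 = 7·1 + 0   → remainder 0, stop. gcd = 1 (last nonzero row D).
The gcd is 1, so 50 is invertible mod 57. The last nonzero row gives −7·57 + 8·50 = 1, so t = 8. So 50^(−1) ≡ 8 (mod 57). Verify: 50 · 8 = 400 ≡ 1 (mod 57). ✓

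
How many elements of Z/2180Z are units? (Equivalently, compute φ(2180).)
An element a ∈ Z/2180Z is a unit iff gcd(a, 2180) = 1, so the number of units is φ(2180). φ is multiplicative, with φ(p^e) = p^e − p^(e−1). Factorise 2180 = 2^2 · 5 · 109. Then
  φ(2180) = (2^2 − 2^1) · (5 − 1) · (109 − 1) = 2 · 4 · 108 = 864.

Final answer: Z/2180Z has φ(2180) = 864 units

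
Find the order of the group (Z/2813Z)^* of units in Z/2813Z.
(Z/2813Z)^* consists of the classes a with gcd(a, 2813) = 1, so its order is φ(2813). φ is multiplicative, with φ(p^e) = p^e − p^(e−1). Factorise 2813 = 29 · 97. Then
  φ(2813) = (29 − 1) · (97 − 1) = 28 · 96 = 2688.
Thus |(Z/2813Z)^*| = 2688.

Final answer: |(Z/2813Z)^*| = 2688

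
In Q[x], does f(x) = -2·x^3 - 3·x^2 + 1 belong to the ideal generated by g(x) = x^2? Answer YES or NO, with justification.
NO

In Q[x] the ideal (g) consists of all multiples of g, so f ∈ (g) iff g | f, i.e. iff the remainder of f on division by g is 0. Divide f by g (g is monic, so eliminate the leading term of the running remainder at each step):
  leading term -2·x^3: subtract (-2·x)·g(x) = -2·x^3, leaving 1 - 3·x^2
  leading term -3·x^2: subtract (-3)·g(x) = -3·x^2, leaving 1
The remainder r(x) = 1 ≠ 0 (and deg r < deg g), so g ∤ f, i.e. f ∉ (g).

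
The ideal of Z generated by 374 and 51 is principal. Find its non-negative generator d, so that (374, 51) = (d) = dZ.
(374, 51) = (17); d = 17

In the PID Z, (a, b) is generated by gcd(a, b). Compute gcd(374, 51) with the extended Euclidean algorithm, tracking rows (r, s, t) with s·374 + t·51 = r:
  row A: (374, 1, 0)   [1·374 + 0·51 = 374]
  row B: (51, 0, 1)   [0·374 + 1·51 = 51]
  374 = 7·51 + 17   → row C = row A − 7·row B = (17, 1, −7)   [check: 1·374 − 7·51 = 17]
  51 = 3·17 + 0   → remainder 0, stop. gcd = 17 (last nonzero row C).
So gcd(374, 51) = 17, with Bézout identity 1·374 − 7·51 = 17. Containment (⊇): the Bézout identity exhibits 17 as an element of (374, 51), giving (17) ⊆ (374, 51). Containment (⊆): since 17 | 374 and 17 | 51 (374 = 17·22, 51 = 17·3), every Z-linear combination of 374 and 51 is divisible by 17, so (374, 51) ⊆ (17). Therefore (374, 51) = (17), d = 17.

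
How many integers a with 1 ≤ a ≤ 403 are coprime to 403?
The number of a ∈ {1, ..., 403} with gcd(a, 403) = 1 is by definition Euler's totient φ(403). φ is multiplicative, with φ(p^e) = p^e − p^(e−1). Factorise 403 = 13 · 31. Then
  φ(403) = (13 − 1) · (31 − 1) = 12 · 30 = 360.
So there are 360 such integers.

Final answer: 360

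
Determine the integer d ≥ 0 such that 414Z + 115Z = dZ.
(414, 115) = (23); d = 23

In the PID Z, (a, b) is generated by gcd(a, b). Compute gcd(414, 115) with the extended Euclidean algorithm, tracking rows (r, s, t) with s·414 + t·115 = r:
  row A: (414, 1, 0)   [1·414 + 0·115 = 414]
  row B: (115, 0, 1)   [0·414 + 1·115 = 115]
  414 = 3·115 + 69   → row C = row A − 3·row B = (69, 1, −3)   [check: 1·414 − 3·115 = 69]
  115 = 1·69 + 46   → row D = row B − 1·row C = (46, −1, 4)   [check: −1·414 + 4·115 = 46]
  69 = 1·46 + 23   → row E = row C − 1·row D = (23, 2, −7)   [check: 2·414 − 7·115 = 23]
  46 = 2·23 + 0   → remainder 0, stop. gcd = 23 (last nonzero row E).
So gcd(414, 115) = 23, with Bézout identity 2·414 − 7·115 = 23. Containment (⊇): the Bézout identity exhibits 23 as an element of (414, 115), giving (23) ⊆ (414, 115). Containment (⊆): since 23 | 414 and 23 | 115 (414 = 23·18, 115 = 23·5), every Z-linear combination of 414 and 115 is divisible by 23, so (414, 115) ⊆ (23). Therefore (414, 115) = (23), d = 23.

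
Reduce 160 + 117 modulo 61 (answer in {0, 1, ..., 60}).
33

Reduce the summands first: 160 ≡ 38, 117 ≡ 56 (mod 61), so 160 + 117 ≡ 38 + 56 (mod 61). 38 + 56 = 94; 94 = 1·61 + 33, so (160 + 117) mod 61 = 33.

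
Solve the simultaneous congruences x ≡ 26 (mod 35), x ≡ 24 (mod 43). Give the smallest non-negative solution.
x ≡ 411 (mod 1505); the representative in [0, 1505) is 411

The moduli 35, 43 are pairwise coprime, so by the CRT there is a unique solution mod 35·43 = 1505.
Solve by successive substitution. Start with x ≡ 26 (mod 35).
  Combine with x ≡ 24 (mod 43): write x = 26 + 35·t and require 26 + 35·t ≡ 24 (mod 43), i.e. 35·t ≡ 24 − 26 ≡ 41 (mod 43). Since 35^(−1) ≡ 16 (mod 43), t ≡ 16·41 ≡ 11 (mod 43). So x ≡ 26 + 35·11 = 411 (mod 1505).
Unique solution in [0, 1505): x = 411.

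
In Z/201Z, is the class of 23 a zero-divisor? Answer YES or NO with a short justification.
NO

gcd(23, 201) = 1, so 23 is a unit in Z/201Z (it has a multiplicative inverse). A unit cannot be a zero-divisor: if 23·b ≡ 0 then multiplying both sides by 23^(−1) gives b ≡ 0. So 23 is not a zero-divisor.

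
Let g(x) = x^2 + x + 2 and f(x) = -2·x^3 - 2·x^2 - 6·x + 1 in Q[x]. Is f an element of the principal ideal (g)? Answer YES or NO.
NO

In Q[x] the ideal (g) consists of all multiples of g, so f ∈ (g) iff g | f, i.e. iff the remainder of f on division by g is 0. Divide f by g (g is monic, so eliminate the leading term of the running remainder at each step):
  leading term -2·x^3: subtract (-2·x)·g(x) = -2·x^3 - 2·x^2 - 4·x, leaving 1 - 2·x
The remainder r(x) = 1 - 2·x ≠ 0 (and deg r < deg g), so g ∤ f, i.e. f ∉ (g).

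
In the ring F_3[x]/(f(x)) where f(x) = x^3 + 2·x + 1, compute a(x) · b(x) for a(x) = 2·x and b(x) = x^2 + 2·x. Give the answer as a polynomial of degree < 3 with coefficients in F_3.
Multiply as integer polynomials: a · b = 2·x^3 + 4·x^2. Reducing coefficients mod 3: a · b ≡ 2·x^3 + x^2. Now divide by f(x) = x^3 + 2·x + 1 in F_3[x], eliminating the leading term at each step:
  leading term 2·x^3: subtract (2)·f(x) = 2·x^3 + x + 2, leaving x^2 + 2·x + 1 (coefficients mod 3)
The degree is now < 3, so this is the remainder. Hence a · b ≡ x^2 + 2·x + 1 in F_3[x]/(f).

Final answer: a · b ≡ x^2 + 2·x + 1 (mod f(x))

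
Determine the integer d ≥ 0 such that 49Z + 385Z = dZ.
(49, 385) = (7); d = 7

In the PID Z, (a, b) is generated by gcd(a, b). Compute gcd(385, 49) with the extended Euclidean algorithm, tracking rows (r, s, t) with s·385 + t·49 = r:
  row A: (385, 1, 0)   [1·385 + 0·49 = 385]
  row B: (49, 0, 1)   [0·385 + 1·49 = 49]
  385 = 7·49 + 42   → row C = row A − 7·row B = (42, 1, −7)   [check: 1·385 − 7·49 = 42]
  49 = 1·42 + 7   → row D = row B − 1·row C = (7, −1, 8)   [check: −1·385 + 8·49 = 7]
  42 = 6·7 + 0   → remainder 0, stop. gcd = 7 (last nonzero row D).
So gcd(49, 385) = 7, with Bézout identity −1·385 + 8·49 = 7. Containment (⊇): the Bézout identity exhibits 7 as an element of (49, 385), giving (7) ⊆ (49, 385). Containment (⊆): since 7 | 49 and 7 | 385 (49 = 7·7, 385 = 7·55), every Z-linear combination of 49 and 385 is divisible by 7, so (49, 385) ⊆ (7). Therefore (49, 385) = (7), d = 7.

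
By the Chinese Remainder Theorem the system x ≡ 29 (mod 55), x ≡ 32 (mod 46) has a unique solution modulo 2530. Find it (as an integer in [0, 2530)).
x ≡ 1734 (mod 2530); the representative in [0, 2530) is 1734

The moduli 55, 46 are pairwise coprime, so by the CRT there is a unique solution mod 55·46 = 2530.
Solve by successive substitution. Start with x ≡ 29 (mod 55).
  Combine with x ≡ 32 (mod 46): write x = 29 + 55·t and require 29 + 55·t ≡ 32 (mod 46), i.e. 55·t ≡ 32 − 29 ≡ 3 (mod 46). Since 55^(−1) ≡ 41 (mod 46) (55 ≡ 9 (mod 46)), t ≡ 41·3 ≡ 31 (mod 46). So x ≡ 29 + 55·31 = 1734 (mod 2530).
Unique solution in [0, 2530): x = 1734.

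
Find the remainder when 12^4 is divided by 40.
16

Use repeated squaring. Binary(4) = 100. Walk through the bits of the exponent 4 left-to-right: at each bit after the leading one, square the running value, then multiply by 12 if the bit is 1 (always reducing mod 40):
  bit 1 = 1 (leading): start with 12.
  bit 2 = 0: square 12^2 = 144 ≡ 24 (mod 40).
  bit 3 = 0: square 24^2 = 576 ≡ 16 (mod 40).
Final value: 12^4 ≡ 16 (mod 40).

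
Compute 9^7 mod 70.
9

Use repeated squaring. Binary(7) = 111. Walk through the bits of the exponent 7 left-to-right: at each bit after the leading one, square the running value, then multiply by 9 if the bit is 1 (always reducing mod 70):
  bit 1 = 1 (leading): start with 9.
  bit 2 = 1: square 9^2 = 81 ≡ 11; bit is 1, so multiply 11·9 = 99 ≡ 29 (mod 70).
  bit 3 = 1: square 29^2 = 841 ≡ 1; bit is 1, so multiply 1·9 = 9 (mod 70).
Final value: 9^7 ≡ 9 (mod 70).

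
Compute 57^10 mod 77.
Use repeated squaring. Binary(10) = 1010. Walk through the bits of the exponent 10 left-to-right: at each bit after the leading one, square the running value, then multiply by 57 if the bit is 1 (always reducing mod 77):
  bit 1 = 1 (leading): start with 57.
  bit 2 = 0: square 57^2 = 3249 ≡ 15 (mod 77).
  bit 3 = 1: square 15^2 = 225 ≡ 71; bit is 1, so multiply 71·57 = 4047 ≡ 43 (mod 77).
  bit 4 = 0: square 43^2 = 1849 ≡ 1 (mod 77).
Final value: 57^10 ≡ 1 (mod 77).

Final answer: 1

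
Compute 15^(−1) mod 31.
15^(−1) ≡ 29 (mod 31)

Apply the extended Euclidean algorithm to (31, 15), tracking rows (r, s, t) with s·31 + t·15 = r. Each division r_prev = q·r_cur + r_new produces the new row as (previous row) − q·(current row):
  row A: (31, 1, 0)   [1·31 + 0·15 = 31]
  row B: (15, 0, 1)   [0·31 + 1·15 = 15]
  31 = 2·15 + 1   → row C = row A − 2·row B = (1, 1, −2)   [check: 1·31 − 2·15 = 1]
  15 = 15·1 + 0   → remainder 0, stop. gcd = 1 (last nonzero row C).
The gcd is 1, so 15 is invertible mod 31. The last nonzero row gives 1·31 − 2·15 = 1, so t = −2. So 15^(−1) ≡ −2 ≡ 29 (mod 31). Verify: 15 · 29 = 435 ≡ 1 (mod 31). ✓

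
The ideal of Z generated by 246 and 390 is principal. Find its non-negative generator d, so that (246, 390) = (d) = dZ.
(246, 390) = (6); d = 6

In the PID Z, (a, b) is generated by gcd(a, b). Compute gcd(390, 246) with the extended Euclidean algorithm, tracking rows (r, s, t) with s·390 + t·246 = r:
  row A: (390, 1, 0)   [1·390 + 0·246 = 390]
  row B: (246, 0, 1)   [0·390 + 1·246 = 246]
  390 = 1·246 + 144   → row C = row A − 1·row B = (144, 1, −1)   [check: 1·390 − 1·246 = 144]
  246 = 1·144 + 102   → row D = row B − 1·row C = (102, −1, 2)   [check: −1·390 + 2·246 = 102]
  144 = 1·102 + 42   → row E = row C − 1·row D = (42, 2, −3)   [check: 2·390 − 3·246 = 42]
  102 = 2·42 + 18   → row F = row D − 2·row E = (18, −5, 8)   [check: −5·390 + 8·246 = 18]
  42 = 2·18 + 6   → row G = row E − 2·row F = (6, 12, −19)   [check: 12·390 − 19·246 = 6]
  18 = 3·6 + 0   → remainder 0, stop. gcd = 6 (last nonzero row G).
So gcd(246, 390) = 6, with Bézout identity 12·390 − 19·246 = 6. Containment (⊇): the Bézout identity exhibits 6 as an element of (246, 390), giving (6) ⊆ (246, 390). Containment (⊆): since 6 | 246 and 6 | 390 (246 = 6·41, 390 = 6·65), every Z-linear combination of 246 and 390 is divisible by 6, so (246, 390) ⊆ (6). Therefore (246, 390) = (6), d = 6.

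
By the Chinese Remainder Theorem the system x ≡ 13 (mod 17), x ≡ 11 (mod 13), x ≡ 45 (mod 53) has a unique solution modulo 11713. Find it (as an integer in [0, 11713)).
The moduli 17, 13, 53 are pairwise coprime, so by the CRT there is a unique solution mod 17·13·53 = 11713.
Solve by successive substitution. Start with x ≡ 13 (mod 17).
  Combine with x ≡ 11 (mod 13): write x = 13 + 17·t and require 13 + 17·t ≡ 11 (mod 13), i.e. 17·t ≡ 11 − 13 ≡ 11 (mod 13). Since 17^(−1) ≡ 10 (mod 13) (17 ≡ 4 (mod 13)), t ≡ 10·11 ≡ 6 (mod 13). So x ≡ 13 + 17·6 = 115 (mod 221).
  Combine with x ≡ 45 (mod 53): write x = 115 + 221·t and require 115 + 221·t ≡ 45 (mod 53), i.e. 221·t ≡ 45 − 115 ≡ 36 (mod 53). Since 221^(−1) ≡ 6 (mod 53) (221 ≡ 9 (mod 53)), t ≡ 6·36 ≡ 4 (mod 53). So x ≡ 115 + 221·4 = 999 (mod 11713).
Unique solution in [0, 11713): x = 999.

Final answer: x ≡ 999 (mod 11713); the representative in [0, 11713) is 999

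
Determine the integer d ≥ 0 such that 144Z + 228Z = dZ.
(144, 228) = (12); d = 12

In the PID Z, (a, b) is generated by gcd(a, b). Compute gcd(228, 144) with the extended Euclidean algorithm, tracking rows (r, s, t) with s·228 + t·144 = r:
  row A: (228, 1, 0)   [1·228 + 0·144 = 228]
  row B: (144, 0, 1)   [0·228 + 1·144 = 144]
  228 = 1·144 + 84   → row C = row A − 1·row B = (84, 1, −1)   [check: 1·228 − 1·144 = 84]
  144 = 1·84 + 60   → row D = row B − 1·row C = (60, −1, 2)   [check: −1·228 + 2·144 = 60]
  84 = 1·60 + 24   → row E = row C − 1·row D = (24, 2, −3)   [check: 2·228 − 3·144 = 24]
  60 = 2·24 + 12   → row F = row D − 2·row E = (12, −5, 8)   [check: −5·228 + 8·144 = 12]
  24 = 2·12 + 0   → remainder 0, stop. gcd = 12 (last nonzero row F).
So gcd(144, 228) = 12, with Bézout identity −5·228 + 8·144 = 12. Containment (⊇): the Bézout identity exhibits 12 as an element of (144, 228), giving (12) ⊆ (144, 228). Containment (⊆): since 12 | 144 and 12 | 228 (144 = 12·12, 228 = 12·19), every Z-linear combination of 144 and 228 is divisible by 12, so (144, 228) ⊆ (12). Therefore (144, 228) = (12), d = 12.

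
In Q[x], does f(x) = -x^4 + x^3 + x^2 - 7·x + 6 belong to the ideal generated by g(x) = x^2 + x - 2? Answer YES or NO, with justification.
YES

In Q[x] the ideal (g) consists of all multiples of g, so f ∈ (g) iff g | f, i.e. iff the remainder of f on division by g is 0. Divide f by g (g is monic, so eliminate the leading term of the running remainder at each step):
  leading term -x^4: subtract (-x^2)·g(x) = -x^4 - x^3 + 2·x^2, leaving 2·x^3 - x^2 - 7·x + 6
  leading term 2·x^3: subtract (2·x)·g(x) = 2·x^3 + 2·x^2 - 4·x, leaving -3·x^2 - 3·x + 6
  leading term -3·x^2: subtract (-3)·g(x) = -3·x^2 - 3·x + 6, leaving 0
The remainder is 0, so f(x) = g(x) · h(x) with h(x) = -x^2 + 2·x - 3. Hence g | f, i.e. f ∈ (g).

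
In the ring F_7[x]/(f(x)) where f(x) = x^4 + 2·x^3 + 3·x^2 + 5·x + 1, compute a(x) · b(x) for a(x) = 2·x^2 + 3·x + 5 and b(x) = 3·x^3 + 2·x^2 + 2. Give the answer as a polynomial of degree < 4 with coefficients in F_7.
a · b ≡ x^3 + 2·x^2 + 2·x + 2 (mod f(x))

Multiply as integer polynomials: a · b = 6·x^5 + 13·x^4 + 21·x^3 + 14·x^2 + 6·x + 10. Reducing coefficients mod 7: a · b ≡ 6·x^5 + 6·x^4 + 6·x + 3. Now divide by f(x) = x^4 + 2·x^3 + 3·x^2 + 5·x + 1 in F_7[x], eliminating the leading term at each step:
  leading term 6·x^5: subtract (6·x)·f(x) = 6·x^5 + 5·x^4 + 4·x^3 + 2·x^2 + 6·x, leaving x^4 + 3·x^3 + 5·x^2 + 3 (coefficients mod 7)
  leading term x^4: subtract (1)·f(x) = x^4 + 2·x^3 + 3·x^2 + 5·x + 1, leaving x^3 + 2·x^2 + 2·x + 2 (coefficients mod 7)
The degree is now < 4, so this is the remainder. Hence a · b ≡ x^3 + 2·x^2 + 2·x + 2 in F_7[x]/(f).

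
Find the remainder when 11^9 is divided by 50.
Use repeated squaring. Binary(9) = 1001. Walk through the bits of the exponent 9 left-to-right: at each bit after the leading one, square the running value, then multiply by 11 if the bit is 1 (always reducing mod 50):
  bit 1 = 1 (leading): start with 11.
  bit 2 = 0: square 11^2 = 121 ≡ 21 (mod 50).
  bit 3 = 0: square 21^2 = 441 ≡ 41 (mod 50).
  bit 4 = 1: square 41^2 = 1681 ≡ 31; bit is 1, so multiply 31·11 = 341 ≡ 41 (mod 50).
Final value: 11^9 ≡ 41 (mod 50).

Final answer: 41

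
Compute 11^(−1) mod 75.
Apply the extended Euclidean algorithm to (75, 11), tracking rows (r, s, t) with s·75 + t·11 = r. Each division r_prev = q·r_cur + r_new produces the new row as (previous row) − q·(current row):
  row A: (75, 1, 0)   [1·75 + 0·11 = 75]
  row B: (11, 0, 1)   [0·75 + 1·11 = 11]
  75 = 6·11 + 9   → row C = row A − 6·row B = (9, 1, −6)   [check: 1·75 − 6·11 = 9]
  11 = 1·9 + 2   → row D = row B − 1·row C = (2, −1, 7)   [check: −1·75 + 7·11 = 2]
  9 = 4·2 + 1   → row E = row C − 4·row D = (1, 5, −34)   [check: 5·75 − 34·11 = 1]
  2 = 2·1 + 0   → remainder 0, stop. gcd = 1 (last nonzero row E).
The gcd is 1, so 11 is invertible mod 75. The last nonzero row gives 5·75 − 34·11 = 1, so t = −34. So 11^(−1) ≡ −34 ≡ 41 (mod 75). Verify: 11 · 41 = 451 ≡ 1 (mod 75). ✓

Final answer: 11^(−1) ≡ 41 (mod 75)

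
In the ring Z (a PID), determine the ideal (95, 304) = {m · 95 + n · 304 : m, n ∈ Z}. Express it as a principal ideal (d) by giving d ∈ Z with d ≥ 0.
In the PID Z, (a, b) is generated by gcd(a, b). Compute gcd(304, 95) with the extended Euclidean algorithm, tracking rows (r, s, t) with s·304 + t·95 = r:
  row A: (304, 1, 0)   [1·304 + 0·95 = 304]
  row B: (95, 0, 1)   [0·304 + 1·95 = 95]
  304 = 3·95 + 19   → row C = row A − 3·row B = (19, 1, −3)   [check: 1·304 − 3·95 = 19]
  95 = 5·19 + 0   → remainder 0, stop. gcd = 19 (last nonzero row C).
So gcd(95, 304) = 19, with Bézout identity 1·304 − 3·95 = 19. Containment (⊇): the Bézout identity exhibits 19 as an element of (95, 304), giving (19) ⊆ (95, 304). Containment (⊆): since 19 | 95 and 19 | 304 (95 = 19·5, 304 = 19·16), every Z-linear combination of 95 and 304 is divisible by 19, so (95, 304) ⊆ (19). Therefore (95, 304) = (19), d = 19.

Final answer: (95, 304) = (19); d = 19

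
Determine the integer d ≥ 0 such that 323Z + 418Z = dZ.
In the PID Z, (a, b) is generated by gcd(a, b). Compute gcd(418, 323) with the extended Euclidean algorithm, tracking rows (r, s, t) with s·418 + t·323 = r:
  row A: (418, 1, 0)   [1·418 + 0·323 = 418]
  row B: (323, 0, 1)   [0·418 + 1·323 = 323]
  418 = 1·323 + 95   → row C = row A − 1·row B = (95, 1, −1)   [check: 1·418 − 1·323 = 95]
  323 = 3·95 + 38   → row D = row B − 3·row C = (38, −3, 4)   [check: −3·418 + 4·323 = 38]
  95 = 2·38 + 19   → row E = row C − 2·row D = (19, 7, −9)   [check: 7·418 − 9·323 = 19]
  38 = 2·19 + 0   → remainder 0, stop. gcd = 19 (last nonzero row E).
So gcd(323, 418) = 19, with Bézout identity 7·418 − 9·323 = 19. Containment (⊇): the Bézout identity exhibits 19 as an element of (323, 418), giving (19) ⊆ (323, 418). Containment (⊆): since 19 | 323 and 19 | 418 (323 = 19·17, 418 = 19·22), every Z-linear combination of 323 and 418 is divisible by 19, so (323, 418) ⊆ (19). Therefore (323, 418) = (19), d = 19.

Final answer: (323, 418) = (19); d = 19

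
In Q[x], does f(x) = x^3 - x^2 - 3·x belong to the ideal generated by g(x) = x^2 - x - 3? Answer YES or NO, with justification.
YES

In Q[x] the ideal (g) consists of all multiples of g, so f ∈ (g) iff g | f, i.e. iff the remainder of f on division by g is 0. Divide f by g (g is monic, so eliminate the leading term of the running remainder at each step):
  leading term x^3: subtract (x)·g(x) = x^3 - x^2 - 3·x, leaving 0
The remainder is 0, so f(x) = g(x) · h(x) with h(x) = x. Hence g | f, i.e. f ∈ (g).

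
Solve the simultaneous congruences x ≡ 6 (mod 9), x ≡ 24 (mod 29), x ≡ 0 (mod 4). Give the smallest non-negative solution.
The moduli 9, 29, 4 are pairwise coprime, so by the CRT there is a unique solution mod 9·29·4 = 1044.
Solve by successive substitution. Start with x ≡ 6 (mod 9).
  Combine with x ≡ 24 (mod 29): write x = 6 + 9·t and require 6 + 9·t ≡ 24 (mod 29), i.e. 9·t ≡ 24 − 6 ≡ 18 (mod 29). Since 9^(−1) ≡ 13 (mod 29), t ≡ 13·18 ≡ 2 (mod 29). So x ≡ 6 + 9·2 = 24 (mod 261).
  Combine with x ≡ 0 (mod 4): write x = 24 + 261·t and require 24 + 261·t ≡ 0 (mod 4), i.e. 261·t ≡ 0 − 24 ≡ 0 (mod 4). Since 261^(−1) ≡ 1 (mod 4) (261 ≡ 1 (mod 4)), t ≡ 1·0 ≡ 0 (mod 4). So x ≡ 24 + 261·0 = 24 (mod 1044).
Unique solution in [0, 1044): x = 24.

Final answer: x ≡ 24 (mod 1044); the representative in [0, 1044) is 24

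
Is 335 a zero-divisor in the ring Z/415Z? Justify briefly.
gcd(335, 415) = 5 > 1, so 335 is not a unit in Z/415Z. In Z/nZ every nonzero non-unit is a zero-divisor: explicitly, take b = 415/gcd = 83 ≠ 0 (mod 415); then 335·83 = 27805 = 67·415, i.e. 335·83 ≡ 0 (mod 415). So 335 is a zero-divisor.

Final answer: YES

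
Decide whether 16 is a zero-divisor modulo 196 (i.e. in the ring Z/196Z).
gcd(16, 196) = 4 > 1, so 16 is not a unit in Z/196Z. In Z/nZ every nonzero non-unit is a zero-divisor: explicitly, take b = 196/gcd = 49 ≠ 0 (mod 196); then 16·49 = 784 = 4·196, i.e. 16·49 ≡ 0 (mod 196). So 16 is a zero-divisor.

Final answer: YES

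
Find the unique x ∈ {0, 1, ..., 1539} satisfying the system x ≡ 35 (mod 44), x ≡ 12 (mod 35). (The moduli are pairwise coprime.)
x ≡ 607 (mod 1540); the representative in [0, 1540) is 607

The moduli 44, 35 are pairwise coprime, so by the CRT there is a unique solution mod 44·35 = 1540.
Solve by successive substitution. Start with x ≡ 35 (mod 44).
  Combine with x ≡ 12 (mod 35): write x = 35 + 44·t and require 35 + 44·t ≡ 12 (mod 35), i.e. 44·t ≡ 12 − 35 ≡ 12 (mod 35). Since 44^(−1) ≡ 4 (mod 35) (44 ≡ 9 (mod 35)), t ≡ 4·12 ≡ 13 (mod 35). So x ≡ 35 + 44·13 = 607 (mod 1540).
Unique solution in [0, 1540): x = 607.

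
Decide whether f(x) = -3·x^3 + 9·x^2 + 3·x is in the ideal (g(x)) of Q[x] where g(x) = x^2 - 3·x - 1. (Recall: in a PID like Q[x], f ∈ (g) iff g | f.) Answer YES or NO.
In Q[x] the ideal (g) consists of all multiples of g, so f ∈ (g) iff g | f, i.e. iff the remainder of f on division by g is 0. Divide f by g (g is monic, so eliminate the leading term of the running remainder at each step):
  leading term -3·x^3: subtract (-3·x)·g(x) = -3·x^3 + 9·x^2 + 3·x, leaving 0
The remainder is 0, so f(x) = g(x) · h(x) with h(x) = -3·x. Hence g | f, i.e. f ∈ (g).

Final answer: YES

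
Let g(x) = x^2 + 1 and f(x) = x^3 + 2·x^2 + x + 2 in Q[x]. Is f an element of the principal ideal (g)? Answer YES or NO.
YES

In Q[x] the ideal (g) consists of all multiples of g, so f ∈ (g) iff g | f, i.e. iff the remainder of f on division by g is 0. Divide f by g (g is monic, so eliminate the leading term of the running remainder at each step):
  leading term x^3: subtract (x)·g(x) = x^3 + x, leaving 2·x^2 + 2
  leading term 2·x^2: subtract (2)·g(x) = 2·x^2 + 2, leaving 0
The remainder is 0, so f(x) = g(x) · h(x) with h(x) = x + 2. Hence g | f, i.e. f ∈ (g).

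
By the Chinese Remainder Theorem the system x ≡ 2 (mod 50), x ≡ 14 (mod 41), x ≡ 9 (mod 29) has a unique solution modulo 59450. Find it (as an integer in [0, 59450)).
x ≡ 4852 (mod 59450); the representative in [0, 59450) is 4852

The moduli 50, 41, 29 are pairwise coprime, so by the CRT there is a unique solution mod 50·41·29 = 59450.
Solve by successive substitution. Start with x ≡ 2 (mod 50).
  Combine with x ≡ 14 (mod 41): write x = 2 + 50·t and require 2 + 50·t ≡ 14 (mod 41), i.e. 50·t ≡ 14 − 2 ≡ 12 (mod 41). Since 50^(−1) ≡ 32 (mod 41) (50 ≡ 9 (mod 41)), t ≡ 32·12 ≡ 15 (mod 41). So x ≡ 2 + 50·15 = 752 (mod 2050).
  Combine with x ≡ 9 (mod 29): write x = 752 + 2050·t and require 752 + 2050·t ≡ 9 (mod 29), i.e. 2050·t ≡ 9 − 752 ≡ 11 (mod 29). Since 2050^(−1) ≡ 16 (mod 29) (2050 ≡ 20 (mod 29)), t ≡ 16·11 ≡ 2 (mod 29). So x ≡ 752 + 2050·2 = 4852 (mod 59450).
Unique solution in [0, 59450): x = 4852.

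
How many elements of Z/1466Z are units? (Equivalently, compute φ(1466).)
Z/1466Z has φ(1466) = 732 units

An element a ∈ Z/1466Z is a unit iff gcd(a, 1466) = 1, so the number of units is φ(1466). φ is multiplicative, with φ(p^e) = p^e − p^(e−1). Factorise 1466 = 2 · 733. Then
  φ(1466) = (2 − 1) · (733 − 1) = 1 · 732 = 732.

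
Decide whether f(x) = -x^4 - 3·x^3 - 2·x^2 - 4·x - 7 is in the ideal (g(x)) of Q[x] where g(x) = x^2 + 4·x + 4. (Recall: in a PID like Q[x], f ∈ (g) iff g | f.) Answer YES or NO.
In Q[x] the ideal (g) consists of all multiples of g, so f ∈ (g) iff g | f, i.e. iff the remainder of f on division by g is 0. Divide f by g (g is monic, so eliminate the leading term of the running remainder at each step):
  leading term -x^4: subtract (-x^2)·g(x) = -x^4 - 4·x^3 - 4·x^2, leaving x^3 + 2·x^2 - 4·x - 7
  leading term x^3: subtract (x)·g(x) = x^3 + 4·x^2 + 4·x, leaving -2·x^2 - 8·x - 7
  leading term -2·x^2: subtract (-2)·g(x) = -2·x^2 - 8·x - 8, leaving 1
The remainder r(x) = 1 ≠ 0 (and deg r < deg g), so g ∤ f, i.e. f ∉ (g).

Final answer: NO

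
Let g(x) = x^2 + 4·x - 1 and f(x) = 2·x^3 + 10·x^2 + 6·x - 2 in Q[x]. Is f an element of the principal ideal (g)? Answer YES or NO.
In Q[x] the ideal (g) consists of all multiples of g, so f ∈ (g) iff g | f, i.e. iff the remainder of f on division by g is 0. Divide f by g (g is monic, so eliminate the leading term of the running remainder at each step):
  leading term 2·x^3: subtract (2·x)·g(x) = 2·x^3 + 8·x^2 - 2·x, leaving 2·x^2 + 8·x - 2
  leading term 2·x^2: subtract (2)·g(x) = 2·x^2 + 8·x - 2, leaving 0
The remainder is 0, so f(x) = g(x) · h(x) with h(x) = 2·x + 2. Hence g | f, i.e. f ∈ (g).

Final answer: YES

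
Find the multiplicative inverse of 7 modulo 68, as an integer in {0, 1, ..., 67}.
7^(−1) ≡ 39 (mod 68)

Apply the extended Euclidean algorithm to (68, 7), tracking rows (r, s, t) with s·68 + t·7 = r. Each division r_prev = q·r_cur + r_new produces the new row as (previous row) − q·(current row):
  row A: (68, 1, 0)   [1·68 + 0·7 = 68]
  row B: (7, 0, 1)   [0·68 + 1·7 = 7]
  68 = 9·7 + 5   → row C = row A − 9·row B = (5, 1, −9)   [check: 1·68 − 9·7 = 5]
  7 = 1·5 + 2   → row D = row B − 1·row C = (2, −1, 10)   [check: −1·68 + 10·7 = 2]
  5 = 2·2 + 1   → row E = row C − 2·row D = (1, 3, −29)   [check: 3·68 − 29·7 = 1]
  2 = 2·1 + 0   → remainder 0, stop. gcd = 1 (last nonzero row E).
The gcd is 1, so 7 is invertible mod 68. The last nonzero row gives 3·68 − 29·7 = 1, so t = −29. So 7^(−1) ≡ −29 ≡ 39 (mod 68). Verify: 7 · 39 = 273 ≡ 1 (mod 68). ✓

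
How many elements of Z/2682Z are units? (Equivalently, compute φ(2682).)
Z/2682Z has φ(2682) = 888 units

An element a ∈ Z/2682Z is a unit iff gcd(a, 2682) = 1, so the number of units is φ(2682). φ is multiplicative, with φ(p^e) = p^e − p^(e−1). Factorise 2682 = 2 · 3^2 · 149. Then
  φ(2682) = (2 − 1) · (3^2 − 3^1) · (149 − 1) = 1 · 6 · 148 = 888.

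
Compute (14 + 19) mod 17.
Reduce the summands first: 19 ≡ 2 (mod 17), so 14 + 19 ≡ 14 + 2 (mod 17). 14 + 2 = 16; 16 = 0·17 + 16, so (14 + 19) mod 17 = 16.

Final answer: 16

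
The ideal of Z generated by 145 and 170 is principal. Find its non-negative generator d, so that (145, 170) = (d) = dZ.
(145, 170) = (5); d = 5

In the PID Z, (a, b) is generated by gcd(a, b). Compute gcd(170, 145) with the extended Euclidean algorithm, tracking rows (r, s, t) with s·170 + t·145 = r:
  row A: (170, 1, 0)   [1·170 + 0·145 = 170]
  row B: (145, 0, 1)   [0·170 + 1·145 = 145]
  170 = 1·145 + 25   → row C = row A − 1·row B = (25, 1, −1)   [check: 1·170 − 1·145 = 25]
  145 = 5·25 + 20   → row D = row B − 5·row C = (20, −5, 6)   [check: −5·170 + 6·145 = 20]
  25 = 1·20 + 5   → row E = row C − 1·row D = (5, 6, −7)   [check: 6·170 − 7·145 = 5]
  20 = 4·5 + 0   → remainder 0, stop. gcd = 5 (last nonzero row E).
So gcd(145, 170) = 5, with Bézout identity 6·170 − 7·145 = 5. Containment (⊇): the Bézout identity exhibits 5 as an element of (145, 170), giving (5) ⊆ (145, 170). Containment (⊆): since 5 | 145 and 5 | 170 (145 = 5·29, 170 = 5·34), every Z-linear combination of 145 and 170 is divisible by 5, so (145, 170) ⊆ (5). Therefore (145, 170) = (5), d = 5.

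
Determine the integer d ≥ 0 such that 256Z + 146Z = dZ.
(256, 146) = (2); d = 2

In the PID Z, (a, b) is generated by gcd(a, b). Compute gcd(256, 146) with the extended Euclidean algorithm, tracking rows (r, s, t) with s·256 + t·146 = r:
  row A: (256, 1, 0)   [1·256 + 0·146 = 256]
  row B: (146, 0, 1)   [0·256 + 1·146 = 146]
  256 = 1·146 + 110   → row C = row A − 1·row B = (110, 1, −1)   [check: 1·256 − 1·146 = 110]
  146 = 1·110 + 36   → row D = row B − 1·row C = (36, −1, 2)   [check: −1·256 + 2·146 = 36]
  110 = 3·36 + 2   → row E = row C − 3·row D = (2, 4, −7)   [check: 4·256 − 7·146 = 2]
  36 = 18·2 + 0   → remainder 0, stop. gcd = 2 (last nonzero row E).
So gcd(256, 146) = 2, with Bézout identity 4·256 − 7·146 = 2. Containment (⊇): the Bézout identity exhibits 2 as an element of (256, 146), giving (2) ⊆ (256, 146). Containment (⊆): since 2 | 256 and 2 | 146 (256 = 2·128, 146 = 2·73), every Z-linear combination of 256 and 146 is divisible by 2, so (256, 146) ⊆ (2). Therefore (256, 146) = (2), d = 2.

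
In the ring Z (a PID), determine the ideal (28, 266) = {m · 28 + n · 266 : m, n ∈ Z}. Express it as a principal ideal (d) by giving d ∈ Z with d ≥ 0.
(28, 266) = (14); d = 14

In the PID Z, (a, b) is generated by gcd(a, b). Compute gcd(266, 28) with the extended Euclidean algorithm, tracking rows (r, s, t) with s·266 + t·28 = r:
  row A: (266, 1, 0)   [1·266 + 0·28 = 266]
  row B: (28, 0, 1)   [0·266 + 1·28 = 28]
  266 = 9·28 + 14   → row C = row A − 9·row B = (14, 1, −9)   [check: 1·266 − 9·28 = 14]
  28 = 2·14 + 0   → remainder 0, stop. gcd = 14 (last nonzero row C).
So gcd(28, 266) = 14, with Bézout identity 1·266 − 9·28 = 14. Containment (⊇): the Bézout identity exhibits 14 as an element of (28, 266), giving (14) ⊆ (28, 266). Containment (⊆): since 14 | 28 and 14 | 266 (28 = 14·2, 266 = 14·19), every Z-linear combination of 28 and 266 is divisible by 14, so (28, 266) ⊆ (14). Therefore (28, 266) = (14), d = 14.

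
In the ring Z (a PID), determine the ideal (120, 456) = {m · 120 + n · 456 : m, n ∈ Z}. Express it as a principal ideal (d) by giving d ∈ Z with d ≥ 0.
(120, 456) = (24); d = 24

In the PID Z, (a, b) is generated by gcd(a, b). Compute gcd(456, 120) with the extended Euclidean algorithm, tracking rows (r, s, t) with s·456 + t·120 = r:
  row A: (456, 1, 0)   [1·456 + 0·120 = 456]
  row B: (120, 0, 1)   [0·456 + 1·120 = 120]
  456 = 3·120 + 96   → row C = row A − 3·row B = (96, 1, −3)   [check: 1·456 − 3·120 = 96]
  120 = 1·96 + 24   → row D = row B − 1·row C = (24, −1, 4)   [check: −1·456 + 4·120 = 24]
  96 = 4·24 + 0   → remainder 0, stop. gcd = 24 (last nonzero row D).
So gcd(120, 456) = 24, with Bézout identity −1·456 + 4·120 = 24. Containment (⊇): the Bézout identity exhibits 24 as an element of (120, 456), giving (24) ⊆ (120, 456). Containment (⊆): since 24 | 120 and 24 | 456 (120 = 24·5, 456 = 24·19), every Z-linear combination of 120 and 456 is divisible by 24, so (120, 456) ⊆ (24). Therefore (120, 456) = (24), d = 24.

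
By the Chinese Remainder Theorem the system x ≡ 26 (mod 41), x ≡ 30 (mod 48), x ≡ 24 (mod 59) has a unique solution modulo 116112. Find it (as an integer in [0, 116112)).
x ≡ 6750 (mod 116112); the representative in [0, 116112) is 6750

The moduli 41, 48, 59 are pairwise coprime, so by the CRT there is a unique solution mod 41·48·59 = 116112.
Solve by successive substitution. Start with x ≡ 26 (mod 41).
  Combine with x ≡ 30 (mod 48): write x = 26 + 41·t and require 26 + 41·t ≡ 30 (mod 48), i.e. 41·t ≡ 30 − 26 ≡ 4 (mod 48). Since 41^(−1) ≡ 41 (mod 48), t ≡ 41·4 ≡ 20 (mod 48). So x ≡ 26 + 41·20 = 846 (mod 1968).
  Combine with x ≡ 24 (mod 59): write x = 846 + 1968·t and require 846 + 1968·t ≡ 24 (mod 59), i.e. 1968·t ≡ 24 − 846 ≡ 4 (mod 59). Since 1968^(−1) ≡ 45 (mod 59) (1968 ≡ 21 (mod 59)), t ≡ 45·4 ≡ 3 (mod 59). So x ≡ 846 + 1968·3 = 6750 (mod 116112).
Unique solution in [0, 116112): x = 6750.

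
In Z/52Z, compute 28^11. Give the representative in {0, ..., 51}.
20

Use repeated squaring. Binary(11) = 1011. Walk through the bits of the exponent 11 left-to-right: at each bit after the leading one, square the running value, then multiply by 28 if the bit is 1 (always reducing mod 52):
  bit 1 = 1 (leading): start with 28.
  bit 2 = 0: square 28^2 = 784 ≡ 4 (mod 52).
  bit 3 = 1: square 4^2 = 16; bit is 1, so multiply 16·28 = 448 ≡ 32 (mod 52).
  bit 4 = 1: square 32^2 = 1024 ≡ 36; bit is 1, so multiply 36·28 = 1008 ≡ 20 (mod 52).
Final value: 28^11 ≡ 20 (mod 52).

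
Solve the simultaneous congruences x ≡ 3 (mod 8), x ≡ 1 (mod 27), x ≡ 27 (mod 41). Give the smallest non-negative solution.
x ≡ 2323 (mod 8856); the representative in [0, 8856) is 2323

The moduli 8, 27, 41 are pairwise coprime, so by the CRT there is a unique solution mod 8·27·41 = 8856.
Solve by successive substitution. Start with x ≡ 3 (mod 8).
  Combine with x ≡ 1 (mod 27): write x = 3 + 8·t and require 3 + 8·t ≡ 1 (mod 27), i.e. 8·t ≡ 1 − 3 ≡ 25 (mod 27). Since 8^(−1) ≡ 17 (mod 27), t ≡ 17·25 ≡ 20 (mod 27). So x ≡ 3 + 8·20 = 163 (mod 216).
  Combine with x ≡ 27 (mod 41): write x = 163 + 216·t and require 163 + 216·t ≡ 27 (mod 41), i.e. 216·t ≡ 27 − 163 ≡ 28 (mod 41). Since 216^(−1) ≡ 15 (mod 41) (216 ≡ 11 (mod 41)), t ≡ 15·28 ≡ 10 (mod 41). So x ≡ 163 + 216·10 = 2323 (mod 8856).
Unique solution in [0, 8856): x = 2323.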